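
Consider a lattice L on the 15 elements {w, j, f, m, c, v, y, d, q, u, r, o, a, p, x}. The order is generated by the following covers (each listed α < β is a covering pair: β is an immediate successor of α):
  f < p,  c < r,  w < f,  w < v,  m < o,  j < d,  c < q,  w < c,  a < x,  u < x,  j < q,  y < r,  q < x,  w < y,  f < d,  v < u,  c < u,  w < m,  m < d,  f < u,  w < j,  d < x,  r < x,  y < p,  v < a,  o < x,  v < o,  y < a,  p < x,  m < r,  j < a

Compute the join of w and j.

Common upper bounds of {w, j}: a, d, j, q, x.
The least among these is j.

j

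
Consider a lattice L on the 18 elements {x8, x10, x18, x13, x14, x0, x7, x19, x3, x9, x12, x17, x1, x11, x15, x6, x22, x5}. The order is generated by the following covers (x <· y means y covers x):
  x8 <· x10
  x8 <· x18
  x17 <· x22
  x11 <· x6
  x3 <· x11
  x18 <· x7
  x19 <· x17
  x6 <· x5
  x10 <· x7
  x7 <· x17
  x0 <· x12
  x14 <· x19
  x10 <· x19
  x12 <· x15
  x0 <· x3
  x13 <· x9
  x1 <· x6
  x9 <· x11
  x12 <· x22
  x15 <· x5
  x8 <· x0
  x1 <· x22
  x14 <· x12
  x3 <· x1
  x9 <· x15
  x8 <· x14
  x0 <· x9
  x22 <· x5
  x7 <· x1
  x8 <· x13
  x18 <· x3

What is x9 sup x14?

x15

Common upper bounds of {x9, x14}: x15, x5.
The least among these is x15.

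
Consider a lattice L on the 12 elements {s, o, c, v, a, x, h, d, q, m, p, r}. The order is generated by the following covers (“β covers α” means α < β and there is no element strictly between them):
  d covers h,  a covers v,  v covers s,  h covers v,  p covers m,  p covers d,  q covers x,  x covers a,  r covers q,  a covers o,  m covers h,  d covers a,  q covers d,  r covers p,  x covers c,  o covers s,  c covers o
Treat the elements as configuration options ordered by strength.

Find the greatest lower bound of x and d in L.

Common lower bounds of {x, d}: a, o, s, v.
The greatest among these is a.

a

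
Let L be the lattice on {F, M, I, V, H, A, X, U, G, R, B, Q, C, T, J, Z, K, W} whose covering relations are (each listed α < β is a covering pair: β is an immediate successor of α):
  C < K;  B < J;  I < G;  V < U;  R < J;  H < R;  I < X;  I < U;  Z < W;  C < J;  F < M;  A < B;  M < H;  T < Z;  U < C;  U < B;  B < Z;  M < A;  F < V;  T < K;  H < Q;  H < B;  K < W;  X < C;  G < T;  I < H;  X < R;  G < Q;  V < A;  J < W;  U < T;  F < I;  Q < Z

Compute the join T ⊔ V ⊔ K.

K

Common upper bounds of {T, V, K}: K, W.
The least among these is K.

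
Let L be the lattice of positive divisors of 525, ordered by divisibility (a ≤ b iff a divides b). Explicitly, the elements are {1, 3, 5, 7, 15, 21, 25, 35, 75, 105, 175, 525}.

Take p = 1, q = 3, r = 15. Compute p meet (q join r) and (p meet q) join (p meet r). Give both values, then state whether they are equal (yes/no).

q join r = 15, so p meet (q join r) = 1 meet 15 = 1.
p meet q = 1 and p meet r = 1, so (p meet q) join (p meet r) = 1 join 1 = 1.
Equal: yes.

1; 1; yes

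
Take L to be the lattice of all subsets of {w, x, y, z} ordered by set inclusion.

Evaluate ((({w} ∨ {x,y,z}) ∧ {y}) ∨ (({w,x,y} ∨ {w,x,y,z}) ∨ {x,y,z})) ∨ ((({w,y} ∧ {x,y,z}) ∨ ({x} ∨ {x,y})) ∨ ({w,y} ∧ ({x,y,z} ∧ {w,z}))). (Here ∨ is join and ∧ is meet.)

{w} ∨ {x,y,z} = {w,x,y,z}
{w,x,y,z} ∧ {y} = {y}
{w,x,y} ∨ {w,x,y,z} = {w,x,y,z}
{w,x,y,z} ∨ {x,y,z} = {w,x,y,z}
{y} ∨ {w,x,y,z} = {w,x,y,z}
{w,y} ∧ {x,y,z} = {y}
{x} ∨ {x,y} = {x,y}
{y} ∨ {x,y} = {x,y}
{x,y,z} ∧ {w,z} = {z}
{w,y} ∧ {z} = {}
{x,y} ∨ {} = {x,y}
{w,x,y,z} ∨ {x,y} = {w,x,y,z}

{w,x,y,z}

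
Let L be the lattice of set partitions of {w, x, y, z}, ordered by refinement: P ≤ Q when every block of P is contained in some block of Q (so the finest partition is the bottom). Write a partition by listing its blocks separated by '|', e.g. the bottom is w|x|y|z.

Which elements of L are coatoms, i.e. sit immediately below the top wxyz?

The coatoms are exactly the elements covered by wxyz: wxy|z, wxz|y, wx|yz, wyz|x, wy|xz, wz|xy, w|xyz.

wxy|z, wxz|y, wx|yz, wyz|x, wy|xz, wz|xy, w|xyz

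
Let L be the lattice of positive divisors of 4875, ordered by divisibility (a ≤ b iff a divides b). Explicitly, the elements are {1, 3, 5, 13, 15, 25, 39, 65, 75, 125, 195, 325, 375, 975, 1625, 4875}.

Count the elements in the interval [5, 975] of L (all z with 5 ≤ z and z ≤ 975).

8

The interval [5, 975] = {15, 195, 25, 325, 5, 65, 75, 975}, which has 8 elements.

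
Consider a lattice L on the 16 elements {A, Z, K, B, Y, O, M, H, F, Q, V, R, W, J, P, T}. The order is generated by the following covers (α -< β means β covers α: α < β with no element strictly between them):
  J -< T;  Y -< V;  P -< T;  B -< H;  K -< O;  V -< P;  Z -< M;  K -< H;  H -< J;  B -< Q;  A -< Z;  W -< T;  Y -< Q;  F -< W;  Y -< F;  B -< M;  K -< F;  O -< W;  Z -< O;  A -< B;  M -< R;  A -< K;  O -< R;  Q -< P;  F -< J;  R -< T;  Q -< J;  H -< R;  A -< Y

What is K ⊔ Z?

Common upper bounds of {K, Z}: O, R, T, W.
The least among these is O.

O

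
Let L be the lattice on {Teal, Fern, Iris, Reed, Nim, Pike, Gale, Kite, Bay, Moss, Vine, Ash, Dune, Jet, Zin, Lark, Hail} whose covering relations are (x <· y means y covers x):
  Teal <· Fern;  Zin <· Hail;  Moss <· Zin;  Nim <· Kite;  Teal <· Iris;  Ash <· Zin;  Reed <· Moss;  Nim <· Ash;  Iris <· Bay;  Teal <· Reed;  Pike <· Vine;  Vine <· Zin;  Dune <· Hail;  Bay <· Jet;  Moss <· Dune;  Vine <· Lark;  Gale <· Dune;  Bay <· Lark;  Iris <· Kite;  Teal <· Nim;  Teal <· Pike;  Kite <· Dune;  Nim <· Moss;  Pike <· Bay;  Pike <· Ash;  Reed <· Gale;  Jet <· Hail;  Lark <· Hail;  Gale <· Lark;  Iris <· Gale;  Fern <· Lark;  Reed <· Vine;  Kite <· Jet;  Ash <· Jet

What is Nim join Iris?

Kite

Common upper bounds of {Nim, Iris}: Dune, Hail, Jet, Kite.
The least among these is Kite.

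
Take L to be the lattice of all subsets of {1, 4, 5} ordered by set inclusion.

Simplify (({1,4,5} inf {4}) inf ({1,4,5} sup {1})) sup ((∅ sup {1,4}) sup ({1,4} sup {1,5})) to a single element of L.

{1,4,5}

{1,4,5} ∧ {4} = {4}
{1,4,5} ∨ {1} = {1,4,5}
{4} ∧ {1,4,5} = {4}
∅ ∨ {1,4} = {1,4}
{1,4} ∨ {1,5} = {1,4,5}
{1,4} ∨ {1,4,5} = {1,4,5}
{4} ∨ {1,4,5} = {1,4,5}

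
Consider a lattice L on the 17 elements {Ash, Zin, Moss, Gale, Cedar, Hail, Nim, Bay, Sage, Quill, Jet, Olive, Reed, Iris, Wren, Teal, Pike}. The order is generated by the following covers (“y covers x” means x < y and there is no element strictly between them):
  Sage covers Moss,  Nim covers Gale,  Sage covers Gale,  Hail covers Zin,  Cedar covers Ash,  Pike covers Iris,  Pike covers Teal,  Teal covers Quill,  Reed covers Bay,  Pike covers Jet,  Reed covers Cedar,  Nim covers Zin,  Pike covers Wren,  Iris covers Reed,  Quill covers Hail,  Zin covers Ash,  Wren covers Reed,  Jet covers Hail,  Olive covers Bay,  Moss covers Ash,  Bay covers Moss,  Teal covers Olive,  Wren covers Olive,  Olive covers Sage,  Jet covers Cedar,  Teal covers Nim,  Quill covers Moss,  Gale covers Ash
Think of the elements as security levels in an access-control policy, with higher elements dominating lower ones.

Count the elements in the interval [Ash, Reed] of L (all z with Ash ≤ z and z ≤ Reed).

5

The interval [Ash, Reed] = {Ash, Bay, Cedar, Moss, Reed}, which has 5 elements.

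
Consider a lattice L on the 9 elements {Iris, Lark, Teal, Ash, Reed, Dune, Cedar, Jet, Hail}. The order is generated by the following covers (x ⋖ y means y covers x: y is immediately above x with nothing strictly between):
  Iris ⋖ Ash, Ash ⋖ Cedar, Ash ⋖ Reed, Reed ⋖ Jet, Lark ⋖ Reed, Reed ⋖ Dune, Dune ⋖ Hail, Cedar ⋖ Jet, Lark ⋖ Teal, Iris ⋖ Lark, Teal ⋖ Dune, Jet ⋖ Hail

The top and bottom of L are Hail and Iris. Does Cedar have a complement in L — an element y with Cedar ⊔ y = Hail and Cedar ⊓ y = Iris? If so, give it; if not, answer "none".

Teal

Need y with Cedar ∨ y = Hail and Cedar ∧ y = Iris.
Checking each element gives: Teal.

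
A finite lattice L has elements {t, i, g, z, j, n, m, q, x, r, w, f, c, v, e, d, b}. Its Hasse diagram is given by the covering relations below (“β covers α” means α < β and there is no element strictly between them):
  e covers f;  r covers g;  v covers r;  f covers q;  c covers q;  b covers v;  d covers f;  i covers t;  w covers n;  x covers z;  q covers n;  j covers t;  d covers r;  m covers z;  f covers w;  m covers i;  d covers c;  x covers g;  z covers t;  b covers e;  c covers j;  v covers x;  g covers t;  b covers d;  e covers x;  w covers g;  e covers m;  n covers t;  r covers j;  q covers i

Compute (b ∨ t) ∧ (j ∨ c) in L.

b ∨ t = b
j ∨ c = c
b ∧ c = c

c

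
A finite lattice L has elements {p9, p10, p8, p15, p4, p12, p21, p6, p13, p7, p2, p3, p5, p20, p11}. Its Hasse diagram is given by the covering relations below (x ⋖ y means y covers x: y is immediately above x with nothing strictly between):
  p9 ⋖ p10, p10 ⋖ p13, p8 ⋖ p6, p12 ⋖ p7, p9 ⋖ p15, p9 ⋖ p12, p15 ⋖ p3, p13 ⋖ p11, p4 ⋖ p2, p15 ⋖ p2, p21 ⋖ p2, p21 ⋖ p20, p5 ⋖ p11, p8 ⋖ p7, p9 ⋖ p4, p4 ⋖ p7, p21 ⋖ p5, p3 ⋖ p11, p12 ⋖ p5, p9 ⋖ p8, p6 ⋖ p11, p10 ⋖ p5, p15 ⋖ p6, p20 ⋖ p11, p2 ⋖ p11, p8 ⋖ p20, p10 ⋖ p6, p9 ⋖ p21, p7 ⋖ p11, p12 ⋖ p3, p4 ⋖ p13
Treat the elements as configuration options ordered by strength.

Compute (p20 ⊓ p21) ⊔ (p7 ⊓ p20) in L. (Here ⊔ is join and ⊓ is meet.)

p20 ∧ p21 = p21
p7 ∧ p20 = p8
p21 ∨ p8 = p20

p20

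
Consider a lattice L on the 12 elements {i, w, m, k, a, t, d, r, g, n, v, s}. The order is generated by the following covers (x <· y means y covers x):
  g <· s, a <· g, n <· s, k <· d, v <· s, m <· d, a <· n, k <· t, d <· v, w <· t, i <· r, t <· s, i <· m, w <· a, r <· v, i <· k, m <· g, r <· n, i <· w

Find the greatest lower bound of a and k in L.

i

Common lower bounds of {a, k}: i.
The greatest among these is i.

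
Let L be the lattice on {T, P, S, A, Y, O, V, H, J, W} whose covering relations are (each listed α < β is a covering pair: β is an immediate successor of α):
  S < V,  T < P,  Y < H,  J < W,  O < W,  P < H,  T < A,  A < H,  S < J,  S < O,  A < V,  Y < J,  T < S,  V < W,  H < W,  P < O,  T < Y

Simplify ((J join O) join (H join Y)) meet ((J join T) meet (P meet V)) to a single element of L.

T

J ∨ O = W
H ∨ Y = H
W ∨ H = W
J ∨ T = J
P ∧ V = T
J ∧ T = T
W ∧ T = T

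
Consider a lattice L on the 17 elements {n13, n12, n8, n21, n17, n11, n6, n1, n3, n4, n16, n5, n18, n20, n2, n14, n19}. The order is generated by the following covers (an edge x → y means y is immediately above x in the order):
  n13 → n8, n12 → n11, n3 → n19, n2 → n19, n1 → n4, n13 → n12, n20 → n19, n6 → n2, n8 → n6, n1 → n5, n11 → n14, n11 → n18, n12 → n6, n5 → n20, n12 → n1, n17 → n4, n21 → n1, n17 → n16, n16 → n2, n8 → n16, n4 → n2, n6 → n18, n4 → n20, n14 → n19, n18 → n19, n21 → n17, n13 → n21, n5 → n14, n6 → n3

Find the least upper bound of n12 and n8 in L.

n6

Common upper bounds of {n12, n8}: n18, n19, n2, n3, n6.
The least among these is n6.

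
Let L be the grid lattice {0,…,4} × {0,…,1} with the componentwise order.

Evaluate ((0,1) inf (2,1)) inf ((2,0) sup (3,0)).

(0,0)

(0,1) ∧ (2,1) = (0,1)
(2,0) ∨ (3,0) = (3,0)
(0,1) ∧ (3,0) = (0,0)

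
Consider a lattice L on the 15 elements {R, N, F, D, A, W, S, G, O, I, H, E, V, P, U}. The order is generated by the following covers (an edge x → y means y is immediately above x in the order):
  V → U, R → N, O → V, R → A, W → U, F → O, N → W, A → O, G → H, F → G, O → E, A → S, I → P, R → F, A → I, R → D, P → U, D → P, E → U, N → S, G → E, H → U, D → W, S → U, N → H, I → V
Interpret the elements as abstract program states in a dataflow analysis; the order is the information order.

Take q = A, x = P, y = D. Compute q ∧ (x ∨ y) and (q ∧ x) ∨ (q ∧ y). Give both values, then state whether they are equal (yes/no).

A; A; yes

x ∨ y = P, so q ∧ (x ∨ y) = A ∧ P = A.
q ∧ x = A and q ∧ y = R, so (q ∧ x) ∨ (q ∧ y) = A ∨ R = A.
Equal: yes.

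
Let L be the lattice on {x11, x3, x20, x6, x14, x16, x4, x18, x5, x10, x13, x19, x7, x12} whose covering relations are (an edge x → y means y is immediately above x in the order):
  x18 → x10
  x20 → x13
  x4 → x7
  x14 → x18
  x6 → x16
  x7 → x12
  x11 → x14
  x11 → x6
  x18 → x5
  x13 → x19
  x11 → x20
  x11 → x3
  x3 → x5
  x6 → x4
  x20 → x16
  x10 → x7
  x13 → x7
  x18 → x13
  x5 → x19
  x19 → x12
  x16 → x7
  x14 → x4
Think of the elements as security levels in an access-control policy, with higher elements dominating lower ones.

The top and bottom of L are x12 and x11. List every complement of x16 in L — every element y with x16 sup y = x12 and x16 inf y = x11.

x3, x5

Need y with x16 ∨ y = x12 and x16 ∧ y = x11.
Checking each element gives: x3, x5.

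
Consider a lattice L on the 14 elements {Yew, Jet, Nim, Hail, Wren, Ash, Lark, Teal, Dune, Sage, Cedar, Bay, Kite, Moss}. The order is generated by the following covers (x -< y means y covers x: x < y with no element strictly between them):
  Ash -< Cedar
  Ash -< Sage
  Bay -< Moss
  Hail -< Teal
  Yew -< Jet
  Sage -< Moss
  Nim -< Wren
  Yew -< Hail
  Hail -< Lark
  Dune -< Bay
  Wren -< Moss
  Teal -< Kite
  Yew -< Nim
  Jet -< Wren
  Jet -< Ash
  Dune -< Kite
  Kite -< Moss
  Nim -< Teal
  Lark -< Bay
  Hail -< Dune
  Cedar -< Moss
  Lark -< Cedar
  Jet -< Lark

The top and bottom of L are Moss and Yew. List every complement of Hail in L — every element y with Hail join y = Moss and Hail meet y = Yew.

Sage, Wren

Need y with Hail ∨ y = Moss and Hail ∧ y = Yew.
Checking each element gives: Sage, Wren.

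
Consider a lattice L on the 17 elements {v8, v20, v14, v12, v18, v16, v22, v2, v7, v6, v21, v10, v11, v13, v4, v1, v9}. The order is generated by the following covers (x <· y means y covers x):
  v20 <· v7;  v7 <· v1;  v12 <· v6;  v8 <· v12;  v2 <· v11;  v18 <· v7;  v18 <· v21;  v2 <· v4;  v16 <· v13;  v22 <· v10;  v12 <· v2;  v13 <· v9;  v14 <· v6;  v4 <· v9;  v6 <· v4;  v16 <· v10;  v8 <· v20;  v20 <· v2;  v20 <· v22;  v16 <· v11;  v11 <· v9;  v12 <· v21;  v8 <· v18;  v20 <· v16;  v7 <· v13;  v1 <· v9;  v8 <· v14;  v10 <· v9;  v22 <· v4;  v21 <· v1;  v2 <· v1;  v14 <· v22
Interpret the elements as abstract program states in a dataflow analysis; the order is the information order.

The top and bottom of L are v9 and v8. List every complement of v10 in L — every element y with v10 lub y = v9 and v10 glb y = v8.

Need y with v10 ∨ y = v9 and v10 ∧ y = v8.
Checking each element gives: v12, v18, v21.

v12, v18, v21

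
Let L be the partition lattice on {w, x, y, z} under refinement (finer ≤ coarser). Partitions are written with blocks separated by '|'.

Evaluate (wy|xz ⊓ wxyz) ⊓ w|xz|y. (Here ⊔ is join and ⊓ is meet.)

w|xz|y

wy|xz ∧ wxyz = wy|xz
wy|xz ∧ w|xz|y = w|xz|y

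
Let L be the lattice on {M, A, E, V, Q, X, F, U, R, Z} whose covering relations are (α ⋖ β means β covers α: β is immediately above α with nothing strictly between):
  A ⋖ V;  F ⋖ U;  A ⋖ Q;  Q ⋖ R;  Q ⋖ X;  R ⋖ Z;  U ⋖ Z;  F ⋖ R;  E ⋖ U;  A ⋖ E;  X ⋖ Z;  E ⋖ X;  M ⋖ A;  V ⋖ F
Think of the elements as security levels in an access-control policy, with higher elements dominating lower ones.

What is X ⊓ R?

Q

Common lower bounds of {X, R}: A, M, Q.
The greatest among these is Q.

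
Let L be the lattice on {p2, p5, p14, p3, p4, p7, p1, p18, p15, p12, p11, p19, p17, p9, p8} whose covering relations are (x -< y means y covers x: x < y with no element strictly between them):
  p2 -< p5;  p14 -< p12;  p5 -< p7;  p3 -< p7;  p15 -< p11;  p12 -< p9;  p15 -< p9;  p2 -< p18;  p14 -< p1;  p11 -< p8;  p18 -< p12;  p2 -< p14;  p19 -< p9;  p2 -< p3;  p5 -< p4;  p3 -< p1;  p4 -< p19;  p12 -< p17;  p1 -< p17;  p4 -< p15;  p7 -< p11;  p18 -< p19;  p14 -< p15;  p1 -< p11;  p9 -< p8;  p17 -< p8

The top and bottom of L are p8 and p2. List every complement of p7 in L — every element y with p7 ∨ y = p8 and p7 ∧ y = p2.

p12, p18

Need y with p7 ∨ y = p8 and p7 ∧ y = p2.
Checking each element gives: p12, p18.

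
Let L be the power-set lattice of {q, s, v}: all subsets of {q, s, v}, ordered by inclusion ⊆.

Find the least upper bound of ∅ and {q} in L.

Under ⊆, join is union: ∅ ∪ {q} = {q}.

{q}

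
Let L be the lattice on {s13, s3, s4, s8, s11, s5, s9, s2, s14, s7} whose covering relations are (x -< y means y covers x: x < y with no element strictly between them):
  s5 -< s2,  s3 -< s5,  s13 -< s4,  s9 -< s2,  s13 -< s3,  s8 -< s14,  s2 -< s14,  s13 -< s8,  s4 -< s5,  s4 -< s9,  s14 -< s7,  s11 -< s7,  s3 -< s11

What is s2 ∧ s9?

s9

Common lower bounds of {s2, s9}: s13, s4, s9.
The greatest among these is s9.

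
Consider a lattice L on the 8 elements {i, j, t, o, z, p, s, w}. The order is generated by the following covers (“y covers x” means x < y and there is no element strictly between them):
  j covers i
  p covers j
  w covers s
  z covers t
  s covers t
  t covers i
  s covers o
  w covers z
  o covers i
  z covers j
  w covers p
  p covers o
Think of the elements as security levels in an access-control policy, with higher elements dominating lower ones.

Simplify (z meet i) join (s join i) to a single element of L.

s

z ∧ i = i
s ∨ i = s
i ∨ s = s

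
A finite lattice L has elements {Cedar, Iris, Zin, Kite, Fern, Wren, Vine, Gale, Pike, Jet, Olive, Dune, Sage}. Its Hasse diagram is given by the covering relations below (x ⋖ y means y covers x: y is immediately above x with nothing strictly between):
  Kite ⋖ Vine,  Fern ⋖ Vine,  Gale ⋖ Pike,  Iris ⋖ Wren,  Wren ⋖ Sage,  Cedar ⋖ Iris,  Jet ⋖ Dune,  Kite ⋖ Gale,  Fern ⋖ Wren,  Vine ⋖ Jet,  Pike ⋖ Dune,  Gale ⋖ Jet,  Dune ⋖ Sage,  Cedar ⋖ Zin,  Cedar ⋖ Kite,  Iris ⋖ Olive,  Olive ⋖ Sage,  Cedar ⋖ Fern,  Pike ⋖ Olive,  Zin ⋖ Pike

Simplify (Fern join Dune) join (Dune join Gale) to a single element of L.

Fern ∨ Dune = Dune
Dune ∨ Gale = Dune
Dune ∨ Dune = Dune

Dune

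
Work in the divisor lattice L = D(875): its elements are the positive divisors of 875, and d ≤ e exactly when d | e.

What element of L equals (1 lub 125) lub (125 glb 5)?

1 ∨ 125 = 125
125 ∧ 5 = 5
125 ∨ 5 = 125

125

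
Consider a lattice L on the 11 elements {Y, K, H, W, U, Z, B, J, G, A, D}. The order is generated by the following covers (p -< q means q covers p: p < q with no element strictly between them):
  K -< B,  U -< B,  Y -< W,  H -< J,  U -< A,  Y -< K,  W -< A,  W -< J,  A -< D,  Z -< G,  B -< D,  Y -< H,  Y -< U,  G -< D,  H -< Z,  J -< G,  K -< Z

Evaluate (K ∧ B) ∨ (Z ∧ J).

K ∧ B = K
Z ∧ J = H
K ∨ H = Z

Z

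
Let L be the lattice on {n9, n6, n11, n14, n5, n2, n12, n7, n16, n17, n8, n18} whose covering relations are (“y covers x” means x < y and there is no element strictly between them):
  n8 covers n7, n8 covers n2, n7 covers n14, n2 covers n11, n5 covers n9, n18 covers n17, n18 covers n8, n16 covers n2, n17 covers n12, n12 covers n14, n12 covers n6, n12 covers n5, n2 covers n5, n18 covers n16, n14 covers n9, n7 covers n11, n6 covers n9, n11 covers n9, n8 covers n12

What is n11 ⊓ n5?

Common lower bounds of {n11, n5}: n9.
The greatest among these is n9.

n9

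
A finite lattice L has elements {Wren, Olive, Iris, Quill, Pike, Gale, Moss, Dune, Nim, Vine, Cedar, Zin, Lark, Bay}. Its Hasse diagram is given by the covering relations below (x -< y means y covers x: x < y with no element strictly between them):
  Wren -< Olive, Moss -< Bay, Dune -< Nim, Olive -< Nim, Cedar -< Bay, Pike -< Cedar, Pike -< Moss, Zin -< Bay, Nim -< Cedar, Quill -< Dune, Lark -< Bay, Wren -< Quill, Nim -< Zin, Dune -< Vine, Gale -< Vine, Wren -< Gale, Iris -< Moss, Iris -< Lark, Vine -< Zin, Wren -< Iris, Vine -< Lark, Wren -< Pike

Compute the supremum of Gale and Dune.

Common upper bounds of {Gale, Dune}: Bay, Lark, Vine, Zin.
The least among these is Vine.

Vine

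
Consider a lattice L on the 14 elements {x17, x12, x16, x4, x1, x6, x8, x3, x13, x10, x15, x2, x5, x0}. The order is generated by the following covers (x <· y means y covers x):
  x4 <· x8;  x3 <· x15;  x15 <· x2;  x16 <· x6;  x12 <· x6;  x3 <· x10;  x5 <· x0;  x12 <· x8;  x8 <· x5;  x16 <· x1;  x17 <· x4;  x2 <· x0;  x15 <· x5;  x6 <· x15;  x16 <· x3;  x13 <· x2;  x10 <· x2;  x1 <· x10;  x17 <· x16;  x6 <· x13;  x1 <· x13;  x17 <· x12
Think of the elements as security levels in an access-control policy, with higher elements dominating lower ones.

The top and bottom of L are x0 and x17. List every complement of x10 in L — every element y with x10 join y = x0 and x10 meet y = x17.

Need y with x10 ∨ y = x0 and x10 ∧ y = x17.
Checking each element gives: x4, x8.

x4, x8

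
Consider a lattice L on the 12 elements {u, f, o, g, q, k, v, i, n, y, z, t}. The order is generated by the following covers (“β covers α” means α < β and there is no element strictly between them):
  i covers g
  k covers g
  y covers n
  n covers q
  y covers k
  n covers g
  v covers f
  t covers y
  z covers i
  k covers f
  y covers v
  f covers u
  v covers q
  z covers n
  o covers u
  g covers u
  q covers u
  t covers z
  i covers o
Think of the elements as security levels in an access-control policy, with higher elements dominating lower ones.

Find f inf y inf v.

Common lower bounds of {f, y, v}: f, u.
The greatest among these is f.

f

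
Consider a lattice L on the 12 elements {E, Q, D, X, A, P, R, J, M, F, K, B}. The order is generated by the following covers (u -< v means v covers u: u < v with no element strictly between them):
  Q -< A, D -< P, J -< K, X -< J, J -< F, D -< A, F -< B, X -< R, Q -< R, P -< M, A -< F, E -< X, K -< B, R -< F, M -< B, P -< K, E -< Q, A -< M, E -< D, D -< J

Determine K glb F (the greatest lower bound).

J

Common lower bounds of {K, F}: D, E, J, X.
The greatest among these is J.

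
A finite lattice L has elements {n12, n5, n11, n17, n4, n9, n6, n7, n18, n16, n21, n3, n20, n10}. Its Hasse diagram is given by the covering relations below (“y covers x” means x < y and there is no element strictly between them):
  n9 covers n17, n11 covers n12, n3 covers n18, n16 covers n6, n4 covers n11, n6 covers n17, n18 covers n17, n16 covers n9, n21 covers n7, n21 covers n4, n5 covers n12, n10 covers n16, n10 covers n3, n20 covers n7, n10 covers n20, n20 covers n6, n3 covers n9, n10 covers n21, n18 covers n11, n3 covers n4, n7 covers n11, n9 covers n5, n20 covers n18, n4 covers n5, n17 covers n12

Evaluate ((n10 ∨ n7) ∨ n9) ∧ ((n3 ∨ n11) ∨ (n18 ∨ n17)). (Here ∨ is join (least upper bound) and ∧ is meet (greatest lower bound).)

n10 ∨ n7 = n10
n10 ∨ n9 = n10
n3 ∨ n11 = n3
n18 ∨ n17 = n18
n3 ∨ n18 = n3
n10 ∧ n3 = n3

n3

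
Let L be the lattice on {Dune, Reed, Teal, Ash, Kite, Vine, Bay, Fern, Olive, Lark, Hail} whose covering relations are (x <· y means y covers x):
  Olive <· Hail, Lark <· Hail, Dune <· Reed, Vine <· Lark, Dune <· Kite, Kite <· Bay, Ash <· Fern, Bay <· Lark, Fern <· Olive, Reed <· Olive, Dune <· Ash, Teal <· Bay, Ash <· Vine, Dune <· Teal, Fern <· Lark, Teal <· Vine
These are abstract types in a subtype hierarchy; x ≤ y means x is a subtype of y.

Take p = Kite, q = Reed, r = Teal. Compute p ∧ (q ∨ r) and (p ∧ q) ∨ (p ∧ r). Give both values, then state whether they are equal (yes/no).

Kite; Dune; no

q ∨ r = Hail, so p ∧ (q ∨ r) = Kite ∧ Hail = Kite.
p ∧ q = Dune and p ∧ r = Dune, so (p ∧ q) ∨ (p ∧ r) = Dune ∨ Dune = Dune.
Equal: no.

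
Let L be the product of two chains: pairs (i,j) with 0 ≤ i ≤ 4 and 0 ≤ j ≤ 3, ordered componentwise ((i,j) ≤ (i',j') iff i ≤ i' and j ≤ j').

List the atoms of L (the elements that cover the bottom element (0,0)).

(0,1), (1,0)

The atoms are exactly the elements that cover (0,0): (0,1), (1,0).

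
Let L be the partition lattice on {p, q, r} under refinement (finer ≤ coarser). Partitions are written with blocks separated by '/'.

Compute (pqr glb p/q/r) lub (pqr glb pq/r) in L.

pq/r

pqr ∧ p/q/r = p/q/r
pqr ∧ pq/r = pq/r
p/q/r ∨ pq/r = pq/r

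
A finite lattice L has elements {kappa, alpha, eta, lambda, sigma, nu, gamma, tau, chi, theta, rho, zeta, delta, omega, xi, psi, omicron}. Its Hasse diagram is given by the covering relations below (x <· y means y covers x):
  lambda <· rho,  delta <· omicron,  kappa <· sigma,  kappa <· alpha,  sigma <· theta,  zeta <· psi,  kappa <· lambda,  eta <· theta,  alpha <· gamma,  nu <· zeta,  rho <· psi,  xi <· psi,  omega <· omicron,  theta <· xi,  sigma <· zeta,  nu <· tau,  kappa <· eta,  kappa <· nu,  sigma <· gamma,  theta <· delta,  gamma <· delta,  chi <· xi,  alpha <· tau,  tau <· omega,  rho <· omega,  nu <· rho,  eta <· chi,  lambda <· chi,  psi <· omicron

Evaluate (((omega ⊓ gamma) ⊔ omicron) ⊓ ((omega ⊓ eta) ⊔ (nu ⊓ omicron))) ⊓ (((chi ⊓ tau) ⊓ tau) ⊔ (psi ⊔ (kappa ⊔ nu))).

omega ∧ gamma = alpha
alpha ∨ omicron = omicron
omega ∧ eta = kappa
nu ∧ omicron = nu
kappa ∨ nu = nu
omicron ∧ nu = nu
chi ∧ tau = kappa
kappa ∧ tau = kappa
kappa ∨ nu = nu
psi ∨ nu = psi
kappa ∨ psi = psi
nu ∧ psi = nu

nu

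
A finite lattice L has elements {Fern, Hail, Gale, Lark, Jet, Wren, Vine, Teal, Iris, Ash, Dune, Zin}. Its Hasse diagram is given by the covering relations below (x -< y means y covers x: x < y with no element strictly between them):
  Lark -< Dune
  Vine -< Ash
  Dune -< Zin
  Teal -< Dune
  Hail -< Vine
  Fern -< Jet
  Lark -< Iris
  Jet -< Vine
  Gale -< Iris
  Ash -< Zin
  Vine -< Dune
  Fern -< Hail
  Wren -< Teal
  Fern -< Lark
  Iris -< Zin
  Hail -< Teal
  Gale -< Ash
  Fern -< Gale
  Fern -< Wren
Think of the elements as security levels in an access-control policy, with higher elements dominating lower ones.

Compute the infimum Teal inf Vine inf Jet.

Common lower bounds of {Teal, Vine, Jet}: Fern.
The greatest among these is Fern.

Fern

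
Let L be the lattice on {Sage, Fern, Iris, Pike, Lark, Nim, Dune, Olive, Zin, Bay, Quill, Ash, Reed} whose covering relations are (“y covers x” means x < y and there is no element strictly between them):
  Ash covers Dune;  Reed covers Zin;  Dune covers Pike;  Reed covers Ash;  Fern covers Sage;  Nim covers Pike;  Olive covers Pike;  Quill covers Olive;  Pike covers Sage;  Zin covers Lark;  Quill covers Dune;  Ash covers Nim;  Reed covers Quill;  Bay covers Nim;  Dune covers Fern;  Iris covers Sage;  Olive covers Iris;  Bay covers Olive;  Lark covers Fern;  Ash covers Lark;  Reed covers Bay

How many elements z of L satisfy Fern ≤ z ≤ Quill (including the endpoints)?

3

The interval [Fern, Quill] = {Dune, Fern, Quill}, which has 3 elements.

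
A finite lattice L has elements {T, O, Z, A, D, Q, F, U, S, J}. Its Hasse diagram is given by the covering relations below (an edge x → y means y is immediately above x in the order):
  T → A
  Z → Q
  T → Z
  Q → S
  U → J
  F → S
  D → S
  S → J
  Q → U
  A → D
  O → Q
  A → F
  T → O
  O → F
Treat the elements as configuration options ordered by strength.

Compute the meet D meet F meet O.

Common lower bounds of {D, F, O}: T.
The greatest among these is T.

T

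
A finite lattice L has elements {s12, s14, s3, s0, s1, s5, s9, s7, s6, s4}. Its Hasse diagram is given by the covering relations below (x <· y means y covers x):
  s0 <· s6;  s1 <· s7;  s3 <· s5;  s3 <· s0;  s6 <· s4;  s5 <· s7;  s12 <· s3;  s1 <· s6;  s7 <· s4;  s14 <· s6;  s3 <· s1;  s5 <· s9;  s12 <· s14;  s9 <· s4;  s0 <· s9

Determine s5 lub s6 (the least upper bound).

Common upper bounds of {s5, s6}: s4.
The least among these is s4.

s4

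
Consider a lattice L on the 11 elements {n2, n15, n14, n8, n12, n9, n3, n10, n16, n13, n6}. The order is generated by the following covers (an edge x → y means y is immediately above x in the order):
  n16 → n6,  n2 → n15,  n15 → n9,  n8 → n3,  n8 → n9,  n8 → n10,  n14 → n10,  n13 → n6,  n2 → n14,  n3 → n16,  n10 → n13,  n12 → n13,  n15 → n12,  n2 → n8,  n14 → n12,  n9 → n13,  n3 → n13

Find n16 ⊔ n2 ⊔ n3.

n16

Common upper bounds of {n16, n2, n3}: n16, n6.
The least among these is n16.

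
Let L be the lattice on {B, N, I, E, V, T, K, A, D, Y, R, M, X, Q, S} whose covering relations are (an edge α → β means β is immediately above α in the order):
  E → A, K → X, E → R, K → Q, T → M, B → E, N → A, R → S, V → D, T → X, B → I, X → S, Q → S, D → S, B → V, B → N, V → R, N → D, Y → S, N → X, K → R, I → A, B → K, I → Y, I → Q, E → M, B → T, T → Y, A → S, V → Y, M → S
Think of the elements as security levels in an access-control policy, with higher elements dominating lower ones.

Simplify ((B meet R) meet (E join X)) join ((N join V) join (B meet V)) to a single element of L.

B ∧ R = B
E ∨ X = S
B ∧ S = B
N ∨ V = D
B ∧ V = B
D ∨ B = D
B ∨ D = D

D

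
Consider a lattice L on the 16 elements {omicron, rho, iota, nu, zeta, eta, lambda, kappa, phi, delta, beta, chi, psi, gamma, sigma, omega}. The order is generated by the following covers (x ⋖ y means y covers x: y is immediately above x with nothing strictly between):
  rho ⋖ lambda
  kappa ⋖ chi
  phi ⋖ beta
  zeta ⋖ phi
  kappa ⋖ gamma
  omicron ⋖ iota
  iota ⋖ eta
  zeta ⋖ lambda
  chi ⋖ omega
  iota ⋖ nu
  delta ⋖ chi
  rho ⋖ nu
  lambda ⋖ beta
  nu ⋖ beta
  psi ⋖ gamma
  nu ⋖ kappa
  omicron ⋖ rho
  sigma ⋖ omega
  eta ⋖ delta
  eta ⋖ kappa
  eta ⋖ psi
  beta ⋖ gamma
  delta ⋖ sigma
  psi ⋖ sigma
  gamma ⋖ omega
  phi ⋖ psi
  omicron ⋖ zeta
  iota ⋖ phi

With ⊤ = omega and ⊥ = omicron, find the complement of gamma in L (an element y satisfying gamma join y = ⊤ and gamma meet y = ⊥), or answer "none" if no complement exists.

none

For every candidate y, either gamma ∨ y ≠ omega or gamma ∧ y ≠ omicron; no complement exists.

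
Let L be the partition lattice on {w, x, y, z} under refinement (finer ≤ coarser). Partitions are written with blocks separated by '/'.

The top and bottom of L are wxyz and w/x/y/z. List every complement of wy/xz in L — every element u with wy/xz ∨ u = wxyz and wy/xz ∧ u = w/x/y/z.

w/x/yz, w/xy/z, wx/y/z, wx/yz, wz/x/y, wz/xy

Need u with wy/xz ∨ u = wxyz and wy/xz ∧ u = w/x/y/z.
Checking each element gives: w/x/yz, w/xy/z, wx/y/z, wx/yz, wz/x/y, wz/xy.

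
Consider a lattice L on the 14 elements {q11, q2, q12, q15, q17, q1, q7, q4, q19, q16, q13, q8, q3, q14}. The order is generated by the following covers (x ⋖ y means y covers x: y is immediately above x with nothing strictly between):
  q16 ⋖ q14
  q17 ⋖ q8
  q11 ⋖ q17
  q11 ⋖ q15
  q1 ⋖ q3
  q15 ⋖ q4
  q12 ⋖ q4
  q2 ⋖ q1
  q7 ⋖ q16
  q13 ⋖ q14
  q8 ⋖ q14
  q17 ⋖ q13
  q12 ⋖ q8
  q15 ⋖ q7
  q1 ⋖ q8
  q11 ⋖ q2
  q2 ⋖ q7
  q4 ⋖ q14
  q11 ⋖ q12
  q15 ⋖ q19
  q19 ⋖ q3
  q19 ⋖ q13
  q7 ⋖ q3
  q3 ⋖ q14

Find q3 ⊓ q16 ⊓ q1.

q2

Common lower bounds of {q3, q16, q1}: q11, q2.
The greatest among these is q2.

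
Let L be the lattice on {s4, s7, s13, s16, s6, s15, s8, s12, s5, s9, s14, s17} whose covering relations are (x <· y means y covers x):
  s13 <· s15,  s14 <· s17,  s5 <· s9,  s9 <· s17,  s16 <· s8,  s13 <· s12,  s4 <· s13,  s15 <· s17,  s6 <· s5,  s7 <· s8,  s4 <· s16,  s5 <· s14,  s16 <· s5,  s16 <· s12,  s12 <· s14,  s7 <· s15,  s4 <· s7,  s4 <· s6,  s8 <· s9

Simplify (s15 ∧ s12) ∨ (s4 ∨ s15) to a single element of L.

s15

s15 ∧ s12 = s13
s4 ∨ s15 = s15
s13 ∨ s15 = s15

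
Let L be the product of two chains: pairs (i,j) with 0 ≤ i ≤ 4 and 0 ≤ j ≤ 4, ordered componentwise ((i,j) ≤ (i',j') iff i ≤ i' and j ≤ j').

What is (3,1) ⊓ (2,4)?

(2,1)

In a product of chains, the meet is componentwise min, giving (2,1).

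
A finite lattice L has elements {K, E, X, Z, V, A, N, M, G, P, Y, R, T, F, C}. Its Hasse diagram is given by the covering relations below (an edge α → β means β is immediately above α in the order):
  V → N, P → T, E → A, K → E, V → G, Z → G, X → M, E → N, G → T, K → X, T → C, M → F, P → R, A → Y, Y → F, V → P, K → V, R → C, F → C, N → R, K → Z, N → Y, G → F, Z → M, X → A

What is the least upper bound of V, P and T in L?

Common upper bounds of {V, P, T}: C, T.
The least among these is T.

T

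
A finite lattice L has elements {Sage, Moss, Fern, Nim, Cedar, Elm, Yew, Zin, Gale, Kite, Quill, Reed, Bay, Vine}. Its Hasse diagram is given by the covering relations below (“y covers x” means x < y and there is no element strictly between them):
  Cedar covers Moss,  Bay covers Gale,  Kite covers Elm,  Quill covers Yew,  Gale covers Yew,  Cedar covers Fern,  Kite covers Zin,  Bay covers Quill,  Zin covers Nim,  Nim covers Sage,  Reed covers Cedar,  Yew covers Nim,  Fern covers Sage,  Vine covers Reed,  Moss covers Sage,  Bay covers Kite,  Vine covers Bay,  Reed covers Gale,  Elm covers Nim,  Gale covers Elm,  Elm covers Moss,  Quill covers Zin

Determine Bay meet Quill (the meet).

Common lower bounds of {Bay, Quill}: Nim, Quill, Sage, Yew, Zin.
The greatest among these is Quill.

Quill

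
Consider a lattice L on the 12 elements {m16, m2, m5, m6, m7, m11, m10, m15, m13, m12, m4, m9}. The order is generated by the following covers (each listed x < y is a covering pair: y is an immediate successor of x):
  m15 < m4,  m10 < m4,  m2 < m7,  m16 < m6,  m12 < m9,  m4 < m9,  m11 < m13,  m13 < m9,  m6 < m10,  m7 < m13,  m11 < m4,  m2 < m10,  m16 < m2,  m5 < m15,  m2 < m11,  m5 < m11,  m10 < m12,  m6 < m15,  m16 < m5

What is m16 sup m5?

m5

Common upper bounds of {m16, m5}: m11, m13, m15, m4, m5, m9.
The least among these is m5.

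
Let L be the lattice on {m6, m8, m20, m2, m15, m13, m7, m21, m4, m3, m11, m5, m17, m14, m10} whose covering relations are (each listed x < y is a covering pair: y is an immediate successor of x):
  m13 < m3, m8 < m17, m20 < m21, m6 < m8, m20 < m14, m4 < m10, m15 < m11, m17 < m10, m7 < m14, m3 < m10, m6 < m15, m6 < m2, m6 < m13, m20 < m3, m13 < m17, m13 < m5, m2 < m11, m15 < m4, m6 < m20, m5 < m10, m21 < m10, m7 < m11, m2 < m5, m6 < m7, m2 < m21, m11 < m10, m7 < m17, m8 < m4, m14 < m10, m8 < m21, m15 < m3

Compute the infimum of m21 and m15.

m6

Common lower bounds of {m21, m15}: m6.
The greatest among these is m6.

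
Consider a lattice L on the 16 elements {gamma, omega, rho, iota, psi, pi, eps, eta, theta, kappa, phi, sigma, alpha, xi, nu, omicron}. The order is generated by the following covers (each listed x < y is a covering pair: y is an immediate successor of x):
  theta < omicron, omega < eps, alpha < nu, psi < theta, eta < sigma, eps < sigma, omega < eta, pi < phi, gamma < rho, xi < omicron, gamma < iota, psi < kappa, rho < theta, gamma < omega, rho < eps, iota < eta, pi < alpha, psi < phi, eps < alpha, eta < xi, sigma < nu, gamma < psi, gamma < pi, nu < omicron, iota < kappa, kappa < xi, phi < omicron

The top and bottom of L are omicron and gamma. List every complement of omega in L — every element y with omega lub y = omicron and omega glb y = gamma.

Need y with omega ∨ y = omicron and omega ∧ y = gamma.
Checking each element gives: phi, theta.

phi, theta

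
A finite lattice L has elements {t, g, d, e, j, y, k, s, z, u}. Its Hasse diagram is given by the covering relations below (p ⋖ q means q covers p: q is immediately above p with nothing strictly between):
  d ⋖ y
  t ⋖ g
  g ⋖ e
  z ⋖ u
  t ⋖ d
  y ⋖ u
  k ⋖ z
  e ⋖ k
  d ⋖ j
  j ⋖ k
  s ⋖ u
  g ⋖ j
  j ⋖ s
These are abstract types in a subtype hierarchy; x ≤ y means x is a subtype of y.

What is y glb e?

Common lower bounds of {y, e}: t.
The greatest among these is t.

t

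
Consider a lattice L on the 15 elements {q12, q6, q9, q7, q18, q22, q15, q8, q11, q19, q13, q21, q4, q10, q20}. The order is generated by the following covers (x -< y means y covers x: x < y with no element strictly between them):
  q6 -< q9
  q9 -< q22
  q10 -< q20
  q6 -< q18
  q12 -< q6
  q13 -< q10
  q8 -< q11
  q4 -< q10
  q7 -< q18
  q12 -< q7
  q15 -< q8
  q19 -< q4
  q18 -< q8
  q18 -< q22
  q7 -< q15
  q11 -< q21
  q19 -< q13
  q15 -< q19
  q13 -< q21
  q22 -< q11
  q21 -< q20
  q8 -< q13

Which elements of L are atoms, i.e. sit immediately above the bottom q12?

q6, q7

The atoms are exactly the elements that cover q12: q6, q7.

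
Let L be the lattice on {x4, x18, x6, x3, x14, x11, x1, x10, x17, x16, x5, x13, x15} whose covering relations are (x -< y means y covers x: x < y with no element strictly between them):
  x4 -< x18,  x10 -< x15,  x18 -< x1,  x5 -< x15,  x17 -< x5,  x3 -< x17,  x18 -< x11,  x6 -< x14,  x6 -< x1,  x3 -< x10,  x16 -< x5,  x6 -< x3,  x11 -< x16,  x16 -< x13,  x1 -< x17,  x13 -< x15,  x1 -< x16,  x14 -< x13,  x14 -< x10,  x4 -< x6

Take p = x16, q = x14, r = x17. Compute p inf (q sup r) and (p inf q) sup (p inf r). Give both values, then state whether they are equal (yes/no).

x16; x1; no

q sup r = x15, so p inf (q sup r) = x16 inf x15 = x16.
p inf q = x6 and p inf r = x1, so (p inf q) sup (p inf r) = x6 sup x1 = x1.
Equal: no.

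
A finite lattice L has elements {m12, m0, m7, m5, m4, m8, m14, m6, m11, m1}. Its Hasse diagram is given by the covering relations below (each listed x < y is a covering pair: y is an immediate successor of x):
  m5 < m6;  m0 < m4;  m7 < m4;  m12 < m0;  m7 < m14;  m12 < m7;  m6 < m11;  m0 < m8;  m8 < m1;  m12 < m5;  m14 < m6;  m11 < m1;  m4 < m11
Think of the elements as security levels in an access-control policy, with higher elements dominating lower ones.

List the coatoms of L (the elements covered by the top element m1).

The coatoms are exactly the elements covered by m1: m11, m8.

m11, m8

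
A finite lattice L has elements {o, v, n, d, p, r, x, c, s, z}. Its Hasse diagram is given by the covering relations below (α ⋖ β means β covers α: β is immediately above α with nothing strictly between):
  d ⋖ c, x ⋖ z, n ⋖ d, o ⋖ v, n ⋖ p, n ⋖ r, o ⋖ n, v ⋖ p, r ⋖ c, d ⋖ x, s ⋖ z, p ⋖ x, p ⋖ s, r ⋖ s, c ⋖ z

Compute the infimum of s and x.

p

Common lower bounds of {s, x}: n, o, p, v.
The greatest among these is p.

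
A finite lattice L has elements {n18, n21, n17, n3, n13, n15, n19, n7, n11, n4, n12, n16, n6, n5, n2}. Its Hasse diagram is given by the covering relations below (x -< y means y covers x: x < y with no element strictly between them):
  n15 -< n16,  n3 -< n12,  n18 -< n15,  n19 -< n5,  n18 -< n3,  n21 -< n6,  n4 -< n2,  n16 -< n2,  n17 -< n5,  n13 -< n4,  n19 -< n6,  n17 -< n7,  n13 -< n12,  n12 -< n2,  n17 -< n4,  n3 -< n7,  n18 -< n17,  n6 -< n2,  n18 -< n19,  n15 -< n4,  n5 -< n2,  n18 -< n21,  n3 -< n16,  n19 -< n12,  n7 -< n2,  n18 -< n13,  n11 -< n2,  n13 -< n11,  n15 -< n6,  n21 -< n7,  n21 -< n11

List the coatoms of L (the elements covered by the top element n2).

n11, n12, n16, n4, n5, n6, n7

The coatoms are exactly the elements covered by n2: n11, n12, n16, n4, n5, n6, n7.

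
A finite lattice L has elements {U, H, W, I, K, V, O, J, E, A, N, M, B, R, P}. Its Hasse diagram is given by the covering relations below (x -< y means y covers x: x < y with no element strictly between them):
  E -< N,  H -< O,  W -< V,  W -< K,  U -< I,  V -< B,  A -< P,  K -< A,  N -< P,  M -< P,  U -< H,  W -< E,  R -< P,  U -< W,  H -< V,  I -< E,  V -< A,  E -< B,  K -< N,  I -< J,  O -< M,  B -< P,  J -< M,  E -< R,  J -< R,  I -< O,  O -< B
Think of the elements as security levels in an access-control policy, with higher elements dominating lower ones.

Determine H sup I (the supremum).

O

Common upper bounds of {H, I}: B, M, O, P.
The least among these is O.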